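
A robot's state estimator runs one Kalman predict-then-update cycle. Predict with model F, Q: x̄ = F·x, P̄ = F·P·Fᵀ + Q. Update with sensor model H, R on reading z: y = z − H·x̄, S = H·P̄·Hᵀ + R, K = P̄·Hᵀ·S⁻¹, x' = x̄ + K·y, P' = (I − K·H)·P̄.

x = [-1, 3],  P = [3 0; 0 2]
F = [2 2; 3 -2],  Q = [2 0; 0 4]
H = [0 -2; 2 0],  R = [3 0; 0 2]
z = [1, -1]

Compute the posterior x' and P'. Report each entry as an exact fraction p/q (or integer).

x' = [-2122/6355, -919/1271]
P' = [3098/6355 6/1271; 6/1271 933/1271]

x̄ = F·x = [4, -9]
P̄ = F·P·Fᵀ + Q = [22 10; 10 39]
y = z − H·x̄ = [-17, -9]
S = H·P̄·Hᵀ + R = [159 -40; -40 90]
K = P̄·Hᵀ·S⁻¹ = [-4/1271 3098/6355; -622/1271 6/1271]
x' = x̄ + K·y = [-2122/6355, -919/1271]
P' = (I − K·H)·P̄ = [3098/6355 6/1271; 6/1271 933/1271]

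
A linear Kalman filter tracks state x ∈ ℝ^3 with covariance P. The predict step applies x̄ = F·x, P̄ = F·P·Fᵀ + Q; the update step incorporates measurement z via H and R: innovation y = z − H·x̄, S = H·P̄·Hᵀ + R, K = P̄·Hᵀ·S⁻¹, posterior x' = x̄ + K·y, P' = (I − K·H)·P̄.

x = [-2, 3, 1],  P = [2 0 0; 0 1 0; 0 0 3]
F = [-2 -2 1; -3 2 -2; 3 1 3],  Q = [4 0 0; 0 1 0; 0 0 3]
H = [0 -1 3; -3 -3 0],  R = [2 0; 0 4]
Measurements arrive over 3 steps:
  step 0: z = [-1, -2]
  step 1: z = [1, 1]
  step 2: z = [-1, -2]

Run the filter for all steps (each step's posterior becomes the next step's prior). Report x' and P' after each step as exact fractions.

step 0: x̄ = F·x = [-1, 10, 0]
step 0: P̄ = F·P·Fᵀ + Q = [19 2 -5; 2 35 -34; -5 -34 49]
step 0: y = z − H·x̄ = [9, 25]
step 0: S = H·P̄·Hᵀ + R = [682 462; 462 526]
step 0: K = P̄·Hᵀ·S⁻¹ = [5041/36322 -399/1651; -5195/36322 -141/1651; 5144/18161 -87/3302]
step 0: x' = x̄ + K·y = [-210403/36322, 238915/36322, 68667/36322]
step 0: P' = (I − K·H)·P̄ = [222801/36322 -211097/36322 -67005/36322; -211097/36322 215233/36322 68281/36322; -67005/36322 68281/36322 29619/36322]
step 1: x̄ = F·x = [11643/36322, 971705/36322, -186293/36322]
step 1: P̄ = F·P·Fᵀ + Q = [233163/36322 337123/36322 -130029/36322; 337123/36322 4203795/36322 -1107549/36322; -130029/36322 -1107549/36322 532993/36322]
step 1: y = z − H·x̄ = [71223/1651, 1493183/18161]
step 1: S = H·P̄·Hᵀ + R = [714485/1651 1125498/1651; 1125498/1651 23073062/18161]
step 1: K = P̄·Hᵀ·S⁻¹ = [60600716/772608563 -122322525/1545217126; -68854368/772608563 -382270737/1545217126; 226893711/772608563 -119169927/1545217126]
step 1: x' = x̄ + K·y = [-2166698085/772608563, 1983897238/772608563, 926354303/772608563]
step 1: P' = (I − K·H)·P̄ = [3292080332/772608563 -3210531982/772608563 -1029776850/772608563; -3210531982/772608563 3465379140/772608563 1109223468/772608563; -1029776850/772608563 1109223468/772608563 521003630/772608563]
step 2: x̄ = F·x = [1291955997/772608563, 8615180125/772608563, -1737134108/772608563]
step 2: P̄ = F·P·Fᵀ + Q = [4639233442/772608563 4053458166/772608563 -1892760316/772608563; 4053458166/772608563 63642136471/772608563 -15572035812/772608563; -1892760316/772608563 -15572035812/772608563 8957126103/772608563]
step 2: y = z − H·x̄ = [13053973886/772608563, 28176191240/772608563]
step 2: S = H·P̄·Hᵀ + R = [239233703396/772608563 360269949063/772608563; 360269949063/772608563 690585010457/772608563]
step 2: K = P̄·Hᵀ·S⁻¹ = [3461718726378/45840513630881 -3536980294494/45840513630881; -3942078658462/45840513630881 -11424212644605/45840513630881; 13505754983835/45840513630881 -3567890915493/45840513630881]
step 2: x' = x̄ + K·y = [6153800752035/45840513630881, 27923182424811/45840513630881, -4992079857566/45840513630881]
step 2: P' = (I − K·H)·P̄ = [199474556684626/45840513630881 -194758582958634/45840513630881 -62611715168626/45840513630881; -194758582958634/45840513630881 209990866484774/45840513630881 67368903055950/45840513630881; -62611715168626/45840513630881 67368903055950/45840513630881 31460137674540/45840513630881]

step 0: x' = [-210403/36322, 238915/36322, 68667/36322], P' = [222801/36322 -211097/36322 -67005/36322; -211097/36322 215233/36322 68281/36322; -67005/36322 68281/36322 29619/36322]
step 1: x' = [-2166698085/772608563, 1983897238/772608563, 926354303/772608563], P' = [3292080332/772608563 -3210531982/772608563 -1029776850/772608563; -3210531982/772608563 3465379140/772608563 1109223468/772608563; -1029776850/772608563 1109223468/772608563 521003630/772608563]
step 2: x' = [6153800752035/45840513630881, 27923182424811/45840513630881, -4992079857566/45840513630881], P' = [199474556684626/45840513630881 -194758582958634/45840513630881 -62611715168626/45840513630881; -194758582958634/45840513630881 209990866484774/45840513630881 67368903055950/45840513630881; -62611715168626/45840513630881 67368903055950/45840513630881 31460137674540/45840513630881]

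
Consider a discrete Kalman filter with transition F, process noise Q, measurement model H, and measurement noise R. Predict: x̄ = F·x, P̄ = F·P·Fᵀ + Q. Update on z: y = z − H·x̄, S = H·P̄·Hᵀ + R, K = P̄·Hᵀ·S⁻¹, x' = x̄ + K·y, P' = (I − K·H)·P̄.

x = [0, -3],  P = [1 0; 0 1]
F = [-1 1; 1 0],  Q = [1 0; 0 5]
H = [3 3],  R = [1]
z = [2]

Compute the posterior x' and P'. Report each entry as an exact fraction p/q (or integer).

x' = [-63/32, 165/64]
P' = [39/16 -77/32; -77/32 159/64]

x̄ = F·x = [-3, 0]
P̄ = F·P·Fᵀ + Q = [3 -1; -1 6]
y = z − H·x̄ = [11]
S = H·P̄·Hᵀ + R = [64]
K = P̄·Hᵀ·S⁻¹ = [3/32; 15/64]
x' = x̄ + K·y = [-63/32, 165/64]
P' = (I − K·H)·P̄ = [39/16 -77/32; -77/32 159/64]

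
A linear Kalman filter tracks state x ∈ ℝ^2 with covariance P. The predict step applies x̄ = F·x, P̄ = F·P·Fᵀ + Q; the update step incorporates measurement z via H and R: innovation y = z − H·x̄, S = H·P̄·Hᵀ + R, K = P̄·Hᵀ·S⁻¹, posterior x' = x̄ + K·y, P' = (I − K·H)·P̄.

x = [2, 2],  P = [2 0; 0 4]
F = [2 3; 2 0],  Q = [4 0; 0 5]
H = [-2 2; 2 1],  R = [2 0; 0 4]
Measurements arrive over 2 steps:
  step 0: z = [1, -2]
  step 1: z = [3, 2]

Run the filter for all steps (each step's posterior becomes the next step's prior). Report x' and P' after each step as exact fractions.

step 0: x̄ = F·x = [10, 4]
step 0: P̄ = F·P·Fᵀ + Q = [48 8; 8 13]
step 0: y = z − H·x̄ = [13, -26]
step 0: S = H·P̄·Hᵀ + R = [182 -150; -150 241]
step 0: K = P̄·Hᵀ·S⁻¹ = [-1840/10681 3464/10681; 3380/10681 3389/10681]
step 0: x' = x̄ + K·y = [-7174/10681, -1450/10681]
step 0: P' = (I − K·H)·P̄ = [5232/10681 3392/10681; 3392/10681 6772/10681]
step 1: x̄ = F·x = [-18698/10681, -14348/10681]
step 1: P̄ = F·P·Fᵀ + Q = [165304/10681 41280/10681; 41280/10681 74333/10681]
step 1: y = z − H·x̄ = [23343/10681, 6646/971]
step 1: S = H·P̄·Hᵀ + R = [649670/10681 -39090/971; -39090/971 85763/971]
step 1: K = P̄·Hᵀ·S⁻¹ = [-3468712/20035705 1263424/4007141; 6077444/20035705 1220425/4007141]
step 1: x' = x̄ + K·y = [582494/20035705, 28133642/20035705]
step 1: P' = (I − K·H)·P̄ = [9579064/20035705 6110352/20035705; 6110352/20035705 12187796/20035705]

step 0: x' = [-7174/10681, -1450/10681], P' = [5232/10681 3392/10681; 3392/10681 6772/10681]
step 1: x' = [582494/20035705, 28133642/20035705], P' = [9579064/20035705 6110352/20035705; 6110352/20035705 12187796/20035705]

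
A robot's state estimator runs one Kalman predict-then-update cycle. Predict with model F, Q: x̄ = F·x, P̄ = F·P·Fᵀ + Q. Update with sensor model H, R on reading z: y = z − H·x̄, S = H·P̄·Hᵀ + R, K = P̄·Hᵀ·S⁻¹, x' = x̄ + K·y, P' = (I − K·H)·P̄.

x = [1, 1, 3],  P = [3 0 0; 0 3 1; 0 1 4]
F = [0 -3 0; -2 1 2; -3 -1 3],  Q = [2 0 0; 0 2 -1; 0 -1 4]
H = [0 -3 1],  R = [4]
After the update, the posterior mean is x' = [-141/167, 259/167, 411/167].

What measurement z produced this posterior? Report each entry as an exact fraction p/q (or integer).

x̄ = F·x = [-3, 5, 5]
P̄ = F·P·Fᵀ + Q = [29 -15 0; -15 37 39; 0 39 64]
S = H·P̄·Hᵀ + R = [167]
K = P̄·Hᵀ·S⁻¹ = [45/167; -72/167; -53/167]
x' − x̄ = [360/167, -576/167, -424/167] = K·y
y = (KᵀK)⁻¹·Kᵀ·(x' − x̄) = [8]
z = y + H·x̄ = [8] + [-10] = [-2]

z = [-2]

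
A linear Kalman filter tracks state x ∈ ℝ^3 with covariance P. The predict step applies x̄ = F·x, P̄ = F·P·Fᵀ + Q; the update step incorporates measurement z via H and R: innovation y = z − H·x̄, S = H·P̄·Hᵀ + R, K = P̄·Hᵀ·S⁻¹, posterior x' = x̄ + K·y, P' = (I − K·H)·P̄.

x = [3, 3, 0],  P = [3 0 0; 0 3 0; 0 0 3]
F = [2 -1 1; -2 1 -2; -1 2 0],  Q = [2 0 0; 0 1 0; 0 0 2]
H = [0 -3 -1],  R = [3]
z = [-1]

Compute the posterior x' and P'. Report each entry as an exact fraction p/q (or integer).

x' = [507/344, -45/43, 1403/344]
P' = [1255/344 -3/43 -153/344; -3/43 52/43 -120/43; -153/344 -120/43 3039/344]

x̄ = F·x = [3, -3, 3]
P̄ = F·P·Fᵀ + Q = [20 -21 -12; -21 28 12; -12 12 17]
y = z − H·x̄ = [-7]
S = H·P̄·Hᵀ + R = [344]
K = P̄·Hᵀ·S⁻¹ = [75/344; -12/43; -53/344]
x' = x̄ + K·y = [507/344, -45/43, 1403/344]
P' = (I − K·H)·P̄ = [1255/344 -3/43 -153/344; -3/43 52/43 -120/43; -153/344 -120/43 3039/344]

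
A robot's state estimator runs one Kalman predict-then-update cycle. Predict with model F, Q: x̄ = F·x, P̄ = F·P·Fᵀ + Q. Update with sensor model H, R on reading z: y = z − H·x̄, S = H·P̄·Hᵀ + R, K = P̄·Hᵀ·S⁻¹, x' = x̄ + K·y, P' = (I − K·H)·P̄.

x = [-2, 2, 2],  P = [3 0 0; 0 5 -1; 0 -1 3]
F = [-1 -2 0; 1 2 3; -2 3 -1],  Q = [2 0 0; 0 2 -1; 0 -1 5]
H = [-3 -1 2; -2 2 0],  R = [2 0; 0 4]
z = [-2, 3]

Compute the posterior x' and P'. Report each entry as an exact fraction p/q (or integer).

x' = [110586/55075, 197269/55075, 209891/55075]
P' = [121263/55075 105327/55075 229228/55075; 105327/55075 143733/55075 224662/55075; 229228/55075 224662/55075 473018/55075]

x̄ = F·x = [-2, 8, 8]
P̄ = F·P·Fᵀ + Q = [25 -17 -26; -17 40 7; -26 7 71]
y = z − H·x̄ = [-16, -17]
S = H·P̄·Hᵀ + R = [733 270; 270 400]
K = P̄·Hᵀ·S⁻¹ = [-1066/11015 -7968/55075; -1039/11015 19203/55075; 3369/11015 -2283/55075]
x' = x̄ + K·y = [110586/55075, 197269/55075, 209891/55075]
P' = (I − K·H)·P̄ = [121263/55075 105327/55075 229228/55075; 105327/55075 143733/55075 224662/55075; 229228/55075 224662/55075 473018/55075]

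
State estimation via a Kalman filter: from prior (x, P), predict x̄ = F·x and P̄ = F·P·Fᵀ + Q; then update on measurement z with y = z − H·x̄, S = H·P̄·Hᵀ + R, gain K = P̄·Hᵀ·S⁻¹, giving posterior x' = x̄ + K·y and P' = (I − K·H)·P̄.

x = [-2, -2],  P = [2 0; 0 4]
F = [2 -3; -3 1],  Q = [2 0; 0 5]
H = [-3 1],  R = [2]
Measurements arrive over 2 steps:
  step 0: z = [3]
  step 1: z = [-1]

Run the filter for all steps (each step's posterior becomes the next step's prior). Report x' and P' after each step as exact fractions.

step 0: x' = [364/587, 2843/587], P' = [758/587 1950/587; 1950/587 6048/587]
step 1: x' = [306329/329873, 640596/329873], P' = [314274/329873 728910/329873; 728910/329873 2202392/329873]

step 0: x̄ = F·x = [2, 4]
step 0: P̄ = F·P·Fᵀ + Q = [46 -24; -24 27]
step 0: y = z − H·x̄ = [5]
step 0: S = H·P̄·Hᵀ + R = [587]
step 0: K = P̄·Hᵀ·S⁻¹ = [-162/587; 99/587]
step 0: x' = x̄ + K·y = [364/587, 2843/587]
step 0: P' = (I − K·H)·P̄ = [758/587 1950/587; 1950/587 6048/587]
step 1: x̄ = F·x = [-7801/587, 1751/587]
step 1: P̄ = F·P·Fᵀ + Q = [35238/587 -1242/587; -1242/587 4105/587]
step 1: y = z − H·x̄ = [-25741/587]
step 1: S = H·P̄·Hᵀ + R = [329873/587]
step 1: K = P̄·Hᵀ·S⁻¹ = [-106956/329873; 7831/329873]
step 1: x' = x̄ + K·y = [306329/329873, 640596/329873]
step 1: P' = (I − K·H)·P̄ = [314274/329873 728910/329873; 728910/329873 2202392/329873]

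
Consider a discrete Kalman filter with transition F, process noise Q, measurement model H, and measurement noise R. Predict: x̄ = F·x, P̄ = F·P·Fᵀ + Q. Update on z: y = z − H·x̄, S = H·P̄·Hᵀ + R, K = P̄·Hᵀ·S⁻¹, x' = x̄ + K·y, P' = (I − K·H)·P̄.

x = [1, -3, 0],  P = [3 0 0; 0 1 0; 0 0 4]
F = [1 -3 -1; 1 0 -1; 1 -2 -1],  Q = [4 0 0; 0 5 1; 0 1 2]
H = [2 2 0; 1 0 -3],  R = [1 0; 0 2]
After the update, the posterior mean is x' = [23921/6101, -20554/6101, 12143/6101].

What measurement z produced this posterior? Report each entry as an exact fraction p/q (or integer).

x̄ = F·x = [10, 1, 7]
P̄ = F·P·Fᵀ + Q = [20 7 13; 7 12 8; 13 8 13]
S = H·P̄·Hᵀ + R = [185 -72; -72 61]
K = P̄·Hᵀ·S⁻¹ = [1926/6101 373/6101; 1094/6101 -409/6101; 690/6101 -1786/6101]
x' − x̄ = [-37089/6101, -26655/6101, -30564/6101] = K·y
y = (KᵀK)⁻¹·Kᵀ·(x' − x̄) = [-21, 9]
z = y + H·x̄ = [-21, 9] + [22, -11] = [1, -2]

z = [1, -2]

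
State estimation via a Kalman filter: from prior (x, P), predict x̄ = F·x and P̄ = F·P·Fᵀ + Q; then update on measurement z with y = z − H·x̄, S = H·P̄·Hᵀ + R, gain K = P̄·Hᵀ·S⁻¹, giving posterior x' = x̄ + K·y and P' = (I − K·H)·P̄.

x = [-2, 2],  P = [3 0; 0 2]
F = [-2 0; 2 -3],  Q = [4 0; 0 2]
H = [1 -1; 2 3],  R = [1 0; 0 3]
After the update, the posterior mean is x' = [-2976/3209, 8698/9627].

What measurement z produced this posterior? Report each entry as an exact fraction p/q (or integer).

x̄ = F·x = [4, -10]
P̄ = F·P·Fᵀ + Q = [16 -12; -12 32]
S = H·P̄·Hᵀ + R = [73 -76; -76 211]
K = P̄·Hᵀ·S⁻¹ = [1868/3209 612/3209; -3812/9627 1912/9627]
x' − x̄ = [-15812/3209, 104968/9627] = K·y
y = (KᵀK)⁻¹·Kᵀ·(x' − x̄) = [-16, 23]
z = y + H·x̄ = [-16, 23] + [14, -22] = [-2, 1]

z = [-2, 1]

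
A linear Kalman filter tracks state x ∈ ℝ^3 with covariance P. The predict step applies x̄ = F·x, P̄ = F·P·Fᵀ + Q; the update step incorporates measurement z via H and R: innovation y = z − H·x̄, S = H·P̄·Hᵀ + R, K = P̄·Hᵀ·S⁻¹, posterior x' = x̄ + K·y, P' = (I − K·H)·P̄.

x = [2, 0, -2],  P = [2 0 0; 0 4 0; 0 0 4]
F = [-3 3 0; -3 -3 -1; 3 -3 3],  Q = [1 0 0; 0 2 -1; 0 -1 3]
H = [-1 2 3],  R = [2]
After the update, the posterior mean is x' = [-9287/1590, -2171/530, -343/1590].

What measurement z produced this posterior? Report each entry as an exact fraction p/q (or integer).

z = [-3]

x̄ = F·x = [-6, -4, 0]
P̄ = F·P·Fᵀ + Q = [55 -18 -54; -18 60 5; -54 5 93]
S = H·P̄·Hᵀ + R = [1590]
K = P̄·Hᵀ·S⁻¹ = [-253/1590; 51/530; 343/1590]
x' − x̄ = [253/1590, -51/530, -343/1590] = K·y
y = (KᵀK)⁻¹·Kᵀ·(x' − x̄) = [-1]
z = y + H·x̄ = [-1] + [-2] = [-3]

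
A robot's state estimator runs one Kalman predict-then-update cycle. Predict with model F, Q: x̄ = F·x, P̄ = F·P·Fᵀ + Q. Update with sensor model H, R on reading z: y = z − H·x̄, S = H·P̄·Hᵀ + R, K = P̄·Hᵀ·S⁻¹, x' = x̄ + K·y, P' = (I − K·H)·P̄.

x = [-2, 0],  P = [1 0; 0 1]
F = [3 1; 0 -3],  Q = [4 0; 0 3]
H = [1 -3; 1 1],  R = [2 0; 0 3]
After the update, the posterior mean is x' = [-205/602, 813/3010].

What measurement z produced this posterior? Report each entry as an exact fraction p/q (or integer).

x̄ = F·x = [-6, 0]
P̄ = F·P·Fᵀ + Q = [14 -3; -3 12]
S = H·P̄·Hᵀ + R = [142 -16; -16 23]
K = P̄·Hᵀ·S⁻¹ = [141/602 193/301; -753/3010 327/1505]
x' − x̄ = [3407/602, 813/3010] = K·y
y = (KᵀK)⁻¹·Kᵀ·(x' − x̄) = [5, 7]
z = y + H·x̄ = [5, 7] + [-6, -6] = [-1, 1]

z = [-1, 1]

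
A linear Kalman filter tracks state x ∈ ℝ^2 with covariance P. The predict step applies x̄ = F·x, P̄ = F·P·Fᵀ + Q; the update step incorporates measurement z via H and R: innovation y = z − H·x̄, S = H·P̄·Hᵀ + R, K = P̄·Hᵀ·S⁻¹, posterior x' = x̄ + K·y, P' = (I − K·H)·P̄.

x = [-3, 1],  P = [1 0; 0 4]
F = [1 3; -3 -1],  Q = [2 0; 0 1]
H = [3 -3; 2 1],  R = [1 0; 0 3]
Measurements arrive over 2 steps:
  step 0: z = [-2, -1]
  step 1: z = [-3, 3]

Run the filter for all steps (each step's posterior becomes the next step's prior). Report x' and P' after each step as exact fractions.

step 0: x' = [-864/5671, 16123/28355], P' = [1821/5671 1596/5671; 1596/5671 9993/28355]
step 1: x' = [32811013/62098101, 93523198/62098101], P' = [15868096/62098101 13211218/62098101; 13211218/62098101 17396419/62098101]

step 0: x̄ = F·x = [0, 8]
step 0: P̄ = F·P·Fᵀ + Q = [39 -15; -15 14]
step 0: y = z − H·x̄ = [22, -9]
step 0: S = H·P̄·Hᵀ + R = [748 237; 237 113]
step 0: K = P̄·Hᵀ·S⁻¹ = [675/5671 1746/5671; -6039/28355 8651/28355]
step 0: x' = x̄ + K·y = [-864/5671, 16123/28355]
step 0: P' = (I − K·H)·P̄ = [1821/5671 1596/5671; 1596/5671 9993/28355]
step 1: x̄ = F·x = [44049/28355, -3163/28355]
step 1: P̄ = F·P·Fᵀ + Q = [203632/28355 -137094/28355; -137094/28355 168173/28355]
step 1: y = z − H·x̄ = [-226701/28355, 26/5671]
step 1: S = H·P̄·Hᵀ + R = [5842292/28355 225711/5671; 225711/5671 103878/5671]
step 1: K = P̄·Hᵀ·S⁻¹ = [885626/6899789 14982470/62098101; -1395067/6899789 14606285/62098101]
step 1: x' = x̄ + K·y = [32811013/62098101, 93523198/62098101]
step 1: P' = (I − K·H)·P̄ = [15868096/62098101 13211218/62098101; 13211218/62098101 17396419/62098101]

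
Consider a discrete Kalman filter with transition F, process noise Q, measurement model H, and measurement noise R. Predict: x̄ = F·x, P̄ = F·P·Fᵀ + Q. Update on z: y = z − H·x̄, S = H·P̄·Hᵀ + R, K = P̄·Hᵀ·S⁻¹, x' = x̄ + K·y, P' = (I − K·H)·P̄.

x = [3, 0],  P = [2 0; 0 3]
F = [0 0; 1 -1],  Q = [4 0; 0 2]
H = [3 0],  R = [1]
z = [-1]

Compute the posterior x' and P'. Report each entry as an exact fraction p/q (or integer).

x̄ = F·x = [0, 3]
P̄ = F·P·Fᵀ + Q = [4 0; 0 7]
y = z − H·x̄ = [-1]
S = H·P̄·Hᵀ + R = [37]
K = P̄·Hᵀ·S⁻¹ = [12/37; 0]
x' = x̄ + K·y = [-12/37, 3]
P' = (I − K·H)·P̄ = [4/37 0; 0 7]

x' = [-12/37, 3]
P' = [4/37 0; 0 7]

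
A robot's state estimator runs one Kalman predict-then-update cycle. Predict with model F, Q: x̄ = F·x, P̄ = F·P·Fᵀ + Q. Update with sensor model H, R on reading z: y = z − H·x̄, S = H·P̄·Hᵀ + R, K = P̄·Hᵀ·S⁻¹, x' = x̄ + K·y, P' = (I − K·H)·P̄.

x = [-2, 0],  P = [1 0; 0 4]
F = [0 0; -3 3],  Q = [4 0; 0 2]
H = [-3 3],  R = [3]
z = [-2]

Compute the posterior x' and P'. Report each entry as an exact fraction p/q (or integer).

x̄ = F·x = [0, 6]
P̄ = F·P·Fᵀ + Q = [4 0; 0 47]
y = z − H·x̄ = [-20]
S = H·P̄·Hᵀ + R = [462]
K = P̄·Hᵀ·S⁻¹ = [-2/77; 47/154]
x' = x̄ + K·y = [40/77, -8/77]
P' = (I − K·H)·P̄ = [284/77 282/77; 282/77 611/154]

x' = [40/77, -8/77]
P' = [284/77 282/77; 282/77 611/154]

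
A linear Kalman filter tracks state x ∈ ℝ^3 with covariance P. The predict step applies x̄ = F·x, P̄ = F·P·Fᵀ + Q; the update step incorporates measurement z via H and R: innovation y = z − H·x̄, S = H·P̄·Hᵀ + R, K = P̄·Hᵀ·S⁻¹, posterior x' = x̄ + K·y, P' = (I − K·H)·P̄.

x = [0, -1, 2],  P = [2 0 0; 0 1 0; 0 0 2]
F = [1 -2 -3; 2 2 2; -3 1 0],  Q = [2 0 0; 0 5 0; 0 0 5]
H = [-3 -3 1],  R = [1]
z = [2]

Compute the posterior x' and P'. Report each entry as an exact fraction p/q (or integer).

x' = [-677/188, 899/376, -305/188]
P' = [1819/94 -3481/188 223/94; -3481/188 6999/376 31/188; 223/94 31/188 735/94]

x̄ = F·x = [-4, 2, -1]
P̄ = F·P·Fᵀ + Q = [26 -12 -8; -12 25 -10; -8 -10 24]
y = z − H·x̄ = [-3]
S = H·P̄·Hᵀ + R = [376]
K = P̄·Hᵀ·S⁻¹ = [-25/188; -49/376; 39/188]
x' = x̄ + K·y = [-677/188, 899/376, -305/188]
P' = (I − K·H)·P̄ = [1819/94 -3481/188 223/94; -3481/188 6999/376 31/188; 223/94 31/188 735/94]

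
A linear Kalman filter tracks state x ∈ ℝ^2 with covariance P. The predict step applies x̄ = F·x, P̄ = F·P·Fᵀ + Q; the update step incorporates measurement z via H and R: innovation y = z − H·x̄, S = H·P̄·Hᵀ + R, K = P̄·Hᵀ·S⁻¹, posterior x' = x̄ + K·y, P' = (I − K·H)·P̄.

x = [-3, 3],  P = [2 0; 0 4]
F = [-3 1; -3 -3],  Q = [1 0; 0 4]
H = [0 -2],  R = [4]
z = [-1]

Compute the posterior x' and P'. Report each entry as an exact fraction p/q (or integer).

x̄ = F·x = [12, 0]
P̄ = F·P·Fᵀ + Q = [23 6; 6 58]
y = z − H·x̄ = [-1]
S = H·P̄·Hᵀ + R = [236]
K = P̄·Hᵀ·S⁻¹ = [-3/59; -29/59]
x' = x̄ + K·y = [711/59, 29/59]
P' = (I − K·H)·P̄ = [1321/59 6/59; 6/59 58/59]

x' = [711/59, 29/59]
P' = [1321/59 6/59; 6/59 58/59]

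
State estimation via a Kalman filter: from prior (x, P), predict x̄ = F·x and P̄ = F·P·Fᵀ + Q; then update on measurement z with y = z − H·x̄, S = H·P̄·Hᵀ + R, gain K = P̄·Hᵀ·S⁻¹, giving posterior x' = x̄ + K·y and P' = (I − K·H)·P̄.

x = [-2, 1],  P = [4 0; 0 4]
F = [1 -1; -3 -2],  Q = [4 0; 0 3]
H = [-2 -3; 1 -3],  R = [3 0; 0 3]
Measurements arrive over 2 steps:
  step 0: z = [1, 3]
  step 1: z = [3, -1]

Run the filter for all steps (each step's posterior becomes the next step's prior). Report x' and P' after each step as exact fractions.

step 0: x' = [2951/6139, -13549/18417], P' = [3876/6139 -648/6139; -648/6139 3385/18417]
step 1: x' = [-22612342/22087319, -3159129/22087319], P' = [12976041/22087319 -2206563/22087319; -2206563/22087319 3977660/22087319]

step 0: x̄ = F·x = [-3, 4]
step 0: P̄ = F·P·Fᵀ + Q = [12 -4; -4 55]
step 0: y = z − H·x̄ = [7, 18]
step 0: S = H·P̄·Hᵀ + R = [498 459; 459 534]
step 0: K = P̄·Hᵀ·S⁻¹ = [-1936/6139 1940/6139; -2089/18417 -4033/18417]
step 0: x' = x̄ + K·y = [2951/6139, -13549/18417]
step 0: P' = (I − K·H)·P̄ = [3876/6139 -648/6139; -648/6139 3385/18417]
step 1: x̄ = F·x = [22402/18417, 77/2631]
step 1: P̄ = F·P·Fᵀ + Q = [92569/18417 -4294/2631; -4294/2631 21445/2631]
step 1: y = z − H·x̄ = [101672/18417, -39202/18417]
step 1: S = H·P̄·Hᵀ + R = [1415866/18417 1075723/18417; 1075723/18417 1679203/18417]
step 1: K = P̄·Hᵀ·S⁻¹ = [-6444131/22087319 6531910/22087319; -2506618/22087319 -4713181/22087319]
step 1: x' = x̄ + K·y = [-22612342/22087319, -3159129/22087319]
step 1: P' = (I − K·H)·P̄ = [12976041/22087319 -2206563/22087319; -2206563/22087319 3977660/22087319]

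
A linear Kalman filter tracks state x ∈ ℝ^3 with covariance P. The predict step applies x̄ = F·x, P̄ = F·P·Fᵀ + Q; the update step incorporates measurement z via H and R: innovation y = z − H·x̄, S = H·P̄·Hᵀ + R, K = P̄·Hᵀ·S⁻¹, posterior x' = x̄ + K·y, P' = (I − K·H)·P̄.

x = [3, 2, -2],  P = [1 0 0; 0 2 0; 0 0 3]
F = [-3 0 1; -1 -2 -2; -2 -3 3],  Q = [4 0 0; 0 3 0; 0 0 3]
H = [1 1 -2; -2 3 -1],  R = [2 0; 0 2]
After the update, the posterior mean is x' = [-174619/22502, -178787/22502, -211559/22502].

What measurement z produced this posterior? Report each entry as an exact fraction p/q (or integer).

x̄ = F·x = [-11, -3, -18]
P̄ = F·P·Fᵀ + Q = [16 -3 15; -3 24 -4; 15 -4 52]
S = H·P̄·Hᵀ + R = [200 214; 214 454]
K = P̄·Hᵀ·S⁻¹ = [2133/22502 -3781/22502; -2191/22502 5097/22502; -11053/22502 551/22502]
x' − x̄ = [72903/22502, -111281/22502, 193477/22502] = K·y
y = (KᵀK)⁻¹·Kᵀ·(x' − x̄) = [-19, -30]
z = y + H·x̄ = [-19, -30] + [22, 31] = [3, 1]

z = [3, 1]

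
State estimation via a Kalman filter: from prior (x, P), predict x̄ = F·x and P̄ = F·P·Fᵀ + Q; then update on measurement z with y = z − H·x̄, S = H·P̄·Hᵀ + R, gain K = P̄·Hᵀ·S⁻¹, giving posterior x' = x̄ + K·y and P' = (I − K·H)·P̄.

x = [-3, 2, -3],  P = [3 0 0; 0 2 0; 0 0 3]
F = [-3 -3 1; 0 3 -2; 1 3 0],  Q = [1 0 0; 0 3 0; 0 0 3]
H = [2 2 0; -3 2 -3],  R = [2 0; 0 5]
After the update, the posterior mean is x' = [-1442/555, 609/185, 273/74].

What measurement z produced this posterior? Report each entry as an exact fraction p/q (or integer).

x̄ = F·x = [0, 12, 3]
P̄ = F·P·Fᵀ + Q = [49 -24 -27; -24 33 18; -27 18 24]
S = H·P̄·Hᵀ + R = [138 -60; -60 380]
K = P̄·Hᵀ·S⁻¹ = [304/1221 -1061/4070; 9/37 48/185; -69/814 171/1628]
x' − x̄ = [-1442/555, -1611/185, 51/74] = K·y
y = (KᵀK)⁻¹·Kᵀ·(x' − x̄) = [-23, -12]
z = y + H·x̄ = [-23, -12] + [24, 15] = [1, 3]

z = [1, 3]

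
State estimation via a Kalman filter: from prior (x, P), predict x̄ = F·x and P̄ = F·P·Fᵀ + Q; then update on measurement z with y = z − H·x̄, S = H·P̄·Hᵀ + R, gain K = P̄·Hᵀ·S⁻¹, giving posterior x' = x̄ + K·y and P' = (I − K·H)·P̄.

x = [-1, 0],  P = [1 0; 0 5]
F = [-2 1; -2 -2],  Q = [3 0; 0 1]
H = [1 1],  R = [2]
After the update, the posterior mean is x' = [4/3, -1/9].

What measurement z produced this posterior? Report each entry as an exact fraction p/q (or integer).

z = [1]

x̄ = F·x = [2, 2]
P̄ = F·P·Fᵀ + Q = [12 -6; -6 25]
S = H·P̄·Hᵀ + R = [27]
K = P̄·Hᵀ·S⁻¹ = [2/9; 19/27]
x' − x̄ = [-2/3, -19/9] = K·y
y = (KᵀK)⁻¹·Kᵀ·(x' − x̄) = [-3]
z = y + H·x̄ = [-3] + [4] = [1]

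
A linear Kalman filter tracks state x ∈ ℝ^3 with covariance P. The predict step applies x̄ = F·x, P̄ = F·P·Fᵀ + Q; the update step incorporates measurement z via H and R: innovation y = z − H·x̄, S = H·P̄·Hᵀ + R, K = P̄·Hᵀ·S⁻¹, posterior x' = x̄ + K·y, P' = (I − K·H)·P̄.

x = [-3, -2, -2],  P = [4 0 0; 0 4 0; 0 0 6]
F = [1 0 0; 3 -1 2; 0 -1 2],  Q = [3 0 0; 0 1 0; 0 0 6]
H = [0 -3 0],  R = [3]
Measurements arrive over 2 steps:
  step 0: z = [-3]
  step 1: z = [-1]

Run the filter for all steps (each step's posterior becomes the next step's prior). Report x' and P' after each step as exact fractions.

step 0: x' = [-39/49, 46/49, 22/7], P' = [235/49 3/49 -36/7; 3/49 65/196 1/7; -36/7 1/7 22]
step 1: x' = [-39081/41263, 14269/41263, 133056/41263], P' = [312082/41263 792/41263 -561711/41263; 792/41263 13689/41263 11117/41263; -561711/41263 11117/41263 1977179/41263]

step 0: x̄ = F·x = [-3, -11, -2]
step 0: P̄ = F·P·Fᵀ + Q = [7 12 0; 12 65 28; 0 28 34]
step 0: y = z − H·x̄ = [-36]
step 0: S = H·P̄·Hᵀ + R = [588]
step 0: K = P̄·Hᵀ·S⁻¹ = [-3/49; -65/196; -1/7]
step 0: x' = x̄ + K·y = [-39/49, 46/49, 22/7]
step 0: P' = (I − K·H)·P̄ = [235/49 3/49 -36/7; 3/49 65/196 1/7; -36/7 1/7 22]
step 1: x̄ = F·x = [-39/49, 145/49, 262/49]
step 1: P̄ = F·P·Fᵀ + Q = [382/49 198/49 -507/49; 198/49 13689/196 11117/196; -507/49 11117/196 18377/196]
step 1: y = z − H·x̄ = [386/49]
step 1: S = H·P̄·Hᵀ + R = [123789/196]
step 1: K = P̄·Hᵀ·S⁻¹ = [-792/41263; -13689/41263; -11117/41263]
step 1: x' = x̄ + K·y = [-39081/41263, 14269/41263, 133056/41263]
step 1: P' = (I − K·H)·P̄ = [312082/41263 792/41263 -561711/41263; 792/41263 13689/41263 11117/41263; -561711/41263 11117/41263 1977179/41263]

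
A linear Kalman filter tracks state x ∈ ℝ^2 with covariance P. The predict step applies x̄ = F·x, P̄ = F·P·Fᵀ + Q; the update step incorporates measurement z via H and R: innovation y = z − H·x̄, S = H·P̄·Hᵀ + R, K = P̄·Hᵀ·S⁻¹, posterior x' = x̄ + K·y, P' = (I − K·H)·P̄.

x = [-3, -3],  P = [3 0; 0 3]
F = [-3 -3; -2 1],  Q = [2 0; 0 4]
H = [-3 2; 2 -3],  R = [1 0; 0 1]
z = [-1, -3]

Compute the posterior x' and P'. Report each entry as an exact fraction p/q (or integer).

x' = [3221/1689, 6448/2815]
P' = [2567/5067 787/1689; 787/1689 1422/2815]

x̄ = F·x = [18, 3]
P̄ = F·P·Fᵀ + Q = [56 9; 9 19]
y = z − H·x̄ = [47, -30]
S = H·P̄·Hᵀ + R = [473 -333; -333 288]
K = P̄·Hᵀ·S⁻¹ = [-331/563 -1949/5067; -1091/2815 -4928/8445]
x' = x̄ + K·y = [3221/1689, 6448/2815]
P' = (I − K·H)·P̄ = [2567/5067 787/1689; 787/1689 1422/2815]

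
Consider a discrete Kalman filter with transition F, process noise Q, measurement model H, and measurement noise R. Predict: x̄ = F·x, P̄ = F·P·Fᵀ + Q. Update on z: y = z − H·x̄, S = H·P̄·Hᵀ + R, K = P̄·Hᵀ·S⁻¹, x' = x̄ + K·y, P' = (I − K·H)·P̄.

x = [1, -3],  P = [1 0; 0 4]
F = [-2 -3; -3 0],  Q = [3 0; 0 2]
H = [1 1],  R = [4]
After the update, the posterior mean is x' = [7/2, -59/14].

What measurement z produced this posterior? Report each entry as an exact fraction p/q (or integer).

z = [-1]

x̄ = F·x = [7, -3]
P̄ = F·P·Fᵀ + Q = [43 6; 6 11]
S = H·P̄·Hᵀ + R = [70]
K = P̄·Hᵀ·S⁻¹ = [7/10; 17/70]
x' − x̄ = [-7/2, -17/14] = K·y
y = (KᵀK)⁻¹·Kᵀ·(x' − x̄) = [-5]
z = y + H·x̄ = [-5] + [4] = [-1]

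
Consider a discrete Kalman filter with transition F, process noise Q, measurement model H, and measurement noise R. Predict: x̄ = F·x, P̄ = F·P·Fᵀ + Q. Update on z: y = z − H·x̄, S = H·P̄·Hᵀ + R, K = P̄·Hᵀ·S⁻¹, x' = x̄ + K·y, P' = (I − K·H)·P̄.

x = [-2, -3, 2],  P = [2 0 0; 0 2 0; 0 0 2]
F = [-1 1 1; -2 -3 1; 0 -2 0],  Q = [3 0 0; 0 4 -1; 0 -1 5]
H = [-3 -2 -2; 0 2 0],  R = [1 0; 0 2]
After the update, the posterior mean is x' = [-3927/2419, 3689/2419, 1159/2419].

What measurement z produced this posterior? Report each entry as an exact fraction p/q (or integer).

x̄ = F·x = [1, 15, 6]
P̄ = F·P·Fᵀ + Q = [9 0 -4; 0 32 11; -4 11 13]
S = H·P̄·Hᵀ + R = [302 -172; -172 130]
K = P̄·Hᵀ·S⁻¹ = [-1235/4838 -817/2419; -43/2419 1134/2419; -224/2419 113/2419]
x' − x̄ = [-6346/2419, -32596/2419, -13355/2419] = K·y
y = (KᵀK)⁻¹·Kᵀ·(x' − x̄) = [46, -27]
z = y + H·x̄ = [46, -27] + [-45, 30] = [1, 3]

z = [1, 3]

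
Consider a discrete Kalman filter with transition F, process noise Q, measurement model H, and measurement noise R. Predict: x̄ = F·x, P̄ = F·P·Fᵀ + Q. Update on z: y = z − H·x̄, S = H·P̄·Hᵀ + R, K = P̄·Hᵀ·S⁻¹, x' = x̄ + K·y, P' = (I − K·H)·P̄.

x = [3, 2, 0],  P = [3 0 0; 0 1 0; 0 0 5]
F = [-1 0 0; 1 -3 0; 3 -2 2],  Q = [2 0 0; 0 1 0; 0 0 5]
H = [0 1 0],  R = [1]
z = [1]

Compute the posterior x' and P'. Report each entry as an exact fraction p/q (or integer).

x' = [-27/7, 5/7, 65/7]
P' = [61/14 -3/14 -81/14; -3/14 13/14 15/14; -81/14 15/14 559/14]

x̄ = F·x = [-3, -3, 5]
P̄ = F·P·Fᵀ + Q = [5 -3 -9; -3 13 15; -9 15 56]
y = z − H·x̄ = [4]
S = H·P̄·Hᵀ + R = [14]
K = P̄·Hᵀ·S⁻¹ = [-3/14; 13/14; 15/14]
x' = x̄ + K·y = [-27/7, 5/7, 65/7]
P' = (I − K·H)·P̄ = [61/14 -3/14 -81/14; -3/14 13/14 15/14; -81/14 15/14 559/14]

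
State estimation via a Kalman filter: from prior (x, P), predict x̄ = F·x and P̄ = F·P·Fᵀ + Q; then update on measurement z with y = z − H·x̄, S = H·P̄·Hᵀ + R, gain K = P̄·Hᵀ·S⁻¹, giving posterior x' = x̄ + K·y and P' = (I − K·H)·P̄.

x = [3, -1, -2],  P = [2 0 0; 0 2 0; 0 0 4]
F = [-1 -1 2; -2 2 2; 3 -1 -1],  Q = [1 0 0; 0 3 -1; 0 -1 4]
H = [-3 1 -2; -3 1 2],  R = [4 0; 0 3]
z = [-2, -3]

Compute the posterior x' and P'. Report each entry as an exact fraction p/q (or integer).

x' = [3269/7143, -8045/7143, -503/7143]
P' = [92257/57144 245093/57144 -4909/57144; 245093/57144 738745/57144 -21521/57144; -4909/57144 -21521/57144 24577/57144]

x̄ = F·x = [-6, -12, 12]
P̄ = F·P·Fᵀ + Q = [21 16 -12; 16 35 -25; -12 -25 28]
y = z − H·x̄ = [16, -33]
S = H·P̄·Hᵀ + R = [200 16; 16 287]
K = P̄·Hᵀ·S⁻¹ = [-5465/57144 -1729/7143; 11627/57144 -1649/7143; -13987/57144 1765/7143]
x' = x̄ + K·y = [3269/7143, -8045/7143, -503/7143]
P' = (I − K·H)·P̄ = [92257/57144 245093/57144 -4909/57144; 245093/57144 738745/57144 -21521/57144; -4909/57144 -21521/57144 24577/57144]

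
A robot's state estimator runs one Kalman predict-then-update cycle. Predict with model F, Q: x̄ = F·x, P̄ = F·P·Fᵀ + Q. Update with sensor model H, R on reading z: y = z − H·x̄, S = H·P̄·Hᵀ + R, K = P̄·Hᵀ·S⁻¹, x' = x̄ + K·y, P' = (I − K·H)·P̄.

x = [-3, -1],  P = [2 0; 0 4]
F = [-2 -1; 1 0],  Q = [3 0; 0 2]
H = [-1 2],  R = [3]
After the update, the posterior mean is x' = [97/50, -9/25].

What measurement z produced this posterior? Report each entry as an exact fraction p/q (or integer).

x̄ = F·x = [7, -3]
P̄ = F·P·Fᵀ + Q = [15 -4; -4 4]
S = H·P̄·Hᵀ + R = [50]
K = P̄·Hᵀ·S⁻¹ = [-23/50; 6/25]
x' − x̄ = [-253/50, 66/25] = K·y
y = (KᵀK)⁻¹·Kᵀ·(x' − x̄) = [11]
z = y + H·x̄ = [11] + [-13] = [-2]

z = [-2]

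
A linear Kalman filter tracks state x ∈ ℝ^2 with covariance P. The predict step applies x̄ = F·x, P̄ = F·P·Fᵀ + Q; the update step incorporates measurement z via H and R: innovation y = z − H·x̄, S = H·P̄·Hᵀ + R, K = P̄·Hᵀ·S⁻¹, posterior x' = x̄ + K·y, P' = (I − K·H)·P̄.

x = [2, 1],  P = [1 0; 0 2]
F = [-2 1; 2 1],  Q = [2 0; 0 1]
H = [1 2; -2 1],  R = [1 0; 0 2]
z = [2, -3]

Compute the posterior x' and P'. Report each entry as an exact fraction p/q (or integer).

x̄ = F·x = [-3, 5]
P̄ = F·P·Fᵀ + Q = [8 -2; -2 7]
y = z − H·x̄ = [-5, -14]
S = H·P̄·Hᵀ + R = [29 4; 4 49]
K = P̄·Hᵀ·S⁻¹ = [268/1405 -538/1405; 544/1405 271/1405]
x' = x̄ + K·y = [1977/1405, 511/1405]
P' = (I − K·H)·P̄ = [484/1405 -108/1405; -108/1405 326/1405]

x' = [1977/1405, 511/1405]
P' = [484/1405 -108/1405; -108/1405 326/1405]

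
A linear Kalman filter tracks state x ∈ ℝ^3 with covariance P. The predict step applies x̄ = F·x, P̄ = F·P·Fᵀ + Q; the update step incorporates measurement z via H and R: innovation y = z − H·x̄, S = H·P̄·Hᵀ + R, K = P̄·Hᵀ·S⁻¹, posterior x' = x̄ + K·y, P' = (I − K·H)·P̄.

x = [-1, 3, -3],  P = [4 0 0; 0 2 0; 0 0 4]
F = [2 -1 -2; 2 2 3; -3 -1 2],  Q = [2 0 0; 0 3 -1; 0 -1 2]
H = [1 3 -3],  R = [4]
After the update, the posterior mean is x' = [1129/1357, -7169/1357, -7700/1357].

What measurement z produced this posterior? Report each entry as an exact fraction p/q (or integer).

z = [2]

x̄ = F·x = [1, -5, -6]
P̄ = F·P·Fᵀ + Q = [36 -12 -38; -12 63 -5; -38 -5 56]
S = H·P̄·Hᵀ + R = [1357]
K = P̄·Hᵀ·S⁻¹ = [114/1357; 192/1357; -221/1357]
x' − x̄ = [-228/1357, -384/1357, 442/1357] = K·y
y = (KᵀK)⁻¹·Kᵀ·(x' − x̄) = [-2]
z = y + H·x̄ = [-2] + [4] = [2]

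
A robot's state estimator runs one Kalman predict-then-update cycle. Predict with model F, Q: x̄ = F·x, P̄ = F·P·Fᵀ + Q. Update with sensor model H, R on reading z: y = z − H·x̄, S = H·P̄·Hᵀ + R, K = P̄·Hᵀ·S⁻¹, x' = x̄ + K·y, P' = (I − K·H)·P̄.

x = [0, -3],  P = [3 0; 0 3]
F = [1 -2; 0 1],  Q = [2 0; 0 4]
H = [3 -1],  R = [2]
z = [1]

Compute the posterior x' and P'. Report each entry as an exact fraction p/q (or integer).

x̄ = F·x = [6, -3]
P̄ = F·P·Fᵀ + Q = [17 -6; -6 7]
y = z − H·x̄ = [-20]
S = H·P̄·Hᵀ + R = [198]
K = P̄·Hᵀ·S⁻¹ = [19/66; -25/198]
x' = x̄ + K·y = [8/33, -47/99]
P' = (I − K·H)·P̄ = [13/22 79/66; 79/66 761/198]

x' = [8/33, -47/99]
P' = [13/22 79/66; 79/66 761/198]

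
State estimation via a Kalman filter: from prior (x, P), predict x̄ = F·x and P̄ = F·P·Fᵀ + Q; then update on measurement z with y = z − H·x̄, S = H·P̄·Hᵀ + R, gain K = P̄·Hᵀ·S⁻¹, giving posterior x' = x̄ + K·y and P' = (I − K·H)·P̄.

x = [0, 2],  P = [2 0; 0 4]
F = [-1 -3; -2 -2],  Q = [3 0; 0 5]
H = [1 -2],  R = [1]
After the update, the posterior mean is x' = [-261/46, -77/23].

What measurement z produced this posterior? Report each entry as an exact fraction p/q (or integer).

x̄ = F·x = [-6, -4]
P̄ = F·P·Fᵀ + Q = [41 28; 28 29]
S = H·P̄·Hᵀ + R = [46]
K = P̄·Hᵀ·S⁻¹ = [-15/46; -15/23]
x' − x̄ = [15/46, 15/23] = K·y
y = (KᵀK)⁻¹·Kᵀ·(x' − x̄) = [-1]
z = y + H·x̄ = [-1] + [2] = [1]

z = [1]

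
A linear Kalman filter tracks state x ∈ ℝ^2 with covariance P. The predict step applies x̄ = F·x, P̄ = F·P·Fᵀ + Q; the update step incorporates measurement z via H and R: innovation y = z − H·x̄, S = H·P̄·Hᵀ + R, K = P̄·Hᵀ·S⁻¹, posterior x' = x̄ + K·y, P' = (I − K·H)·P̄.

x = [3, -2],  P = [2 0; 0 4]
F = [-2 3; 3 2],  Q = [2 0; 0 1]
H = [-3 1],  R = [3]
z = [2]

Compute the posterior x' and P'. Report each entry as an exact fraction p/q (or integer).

x̄ = F·x = [-12, 5]
P̄ = F·P·Fᵀ + Q = [46 12; 12 35]
y = z − H·x̄ = [-39]
S = H·P̄·Hᵀ + R = [380]
K = P̄·Hᵀ·S⁻¹ = [-63/190; -1/380]
x' = x̄ + K·y = [177/190, 1939/380]
P' = (I − K·H)·P̄ = [401/95 2217/190; 2217/190 13299/380]

x' = [177/190, 1939/380]
P' = [401/95 2217/190; 2217/190 13299/380]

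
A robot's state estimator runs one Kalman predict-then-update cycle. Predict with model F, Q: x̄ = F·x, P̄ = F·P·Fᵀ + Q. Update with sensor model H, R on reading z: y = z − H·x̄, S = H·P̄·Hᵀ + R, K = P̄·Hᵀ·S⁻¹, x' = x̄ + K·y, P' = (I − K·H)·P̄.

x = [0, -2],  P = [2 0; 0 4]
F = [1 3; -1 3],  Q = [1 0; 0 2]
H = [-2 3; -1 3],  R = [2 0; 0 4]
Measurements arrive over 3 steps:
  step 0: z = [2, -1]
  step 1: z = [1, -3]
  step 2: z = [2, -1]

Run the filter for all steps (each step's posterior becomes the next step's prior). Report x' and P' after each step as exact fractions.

step 0: x̄ = F·x = [-6, -6]
step 0: P̄ = F·P·Fᵀ + Q = [39 34; 34 40]
step 0: y = z − H·x̄ = [8, 11]
step 0: S = H·P̄·Hᵀ + R = [110 132; 132 199]
step 0: K = P̄·Hᵀ·S⁻¹ = [-1770/2233 171/203; -502/2233 118/203]
step 0: x' = x̄ + K·y = [-981/319, -448/319]
step 0: P' = (I − K·H)·P̄ = [11064/2233 6196/2233; 6196/2233 3796/2233]
step 1: x̄ = F·x = [-2325/319, -33/29]
step 1: P̄ = F·P·Fᵀ + Q = [12091/319 300/29; 300/29 1138/203]
step 1: y = z − H·x̄ = [-3242/319, -2193/319]
step 1: S = H·P̄·Hᵀ + R = [178476/2233 74036/2233; 74036/2233 67631/2233]
step 1: K = P̄·Hᵀ·S⁻¹ = [-1259707/1475410 522211/737705; -74109/295082 72096/147541]
step 1: x' = x̄ + K·y = [-2565479/737705, -286938/147541]
step 1: P' = (I − K·H)·P̄ = [3348551/737705 362493/147541; 362493/147541 216959/147541]
step 2: x̄ = F·x = [-6869549/737705, -1738591/737705]
step 2: P̄ = F·P·Fᵀ + Q = [24724201/737705 6414604/737705; 6414604/737705 3712326/737705]
step 2: y = z − H·x̄ = [-1409583/147541, -2391481/737705]
step 2: S = H·P̄·Hᵀ + R = [11361580/147541 5025580/147541; 5025580/147541 22598331/737705]
step 2: K = P̄·Hᵀ·S⁻¹ = [-52756537/63164270 30340619/44214989; -15192379/63164270 21064676/44214989]
step 2: x' = x̄ + K·y = [-1572709083/442149890, -708892271/442149890]
step 2: P' = (I − K·H)·P̄ = [976108139/221074945 527640173/221074945; 527640173/221074945 316311231/221074945]

step 0: x' = [-981/319, -448/319], P' = [11064/2233 6196/2233; 6196/2233 3796/2233]
step 1: x' = [-2565479/737705, -286938/147541], P' = [3348551/737705 362493/147541; 362493/147541 216959/147541]
step 2: x' = [-1572709083/442149890, -708892271/442149890], P' = [976108139/221074945 527640173/221074945; 527640173/221074945 316311231/221074945]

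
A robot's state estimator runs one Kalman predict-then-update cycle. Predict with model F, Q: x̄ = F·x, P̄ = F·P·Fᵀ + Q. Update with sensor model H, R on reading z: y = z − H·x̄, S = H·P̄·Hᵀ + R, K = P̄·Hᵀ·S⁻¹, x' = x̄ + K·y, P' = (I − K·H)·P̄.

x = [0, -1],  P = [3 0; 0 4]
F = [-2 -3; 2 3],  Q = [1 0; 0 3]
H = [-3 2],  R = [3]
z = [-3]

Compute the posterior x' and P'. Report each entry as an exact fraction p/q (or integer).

x̄ = F·x = [3, -3]
P̄ = F·P·Fᵀ + Q = [49 -48; -48 51]
y = z − H·x̄ = [12]
S = H·P̄·Hᵀ + R = [1224]
K = P̄·Hᵀ·S⁻¹ = [-27/136; 41/204]
x' = x̄ + K·y = [21/34, -10/17]
P' = (I − K·H)·P̄ = [103/136 57/68; 57/68 53/34]

x' = [21/34, -10/17]
P' = [103/136 57/68; 57/68 53/34]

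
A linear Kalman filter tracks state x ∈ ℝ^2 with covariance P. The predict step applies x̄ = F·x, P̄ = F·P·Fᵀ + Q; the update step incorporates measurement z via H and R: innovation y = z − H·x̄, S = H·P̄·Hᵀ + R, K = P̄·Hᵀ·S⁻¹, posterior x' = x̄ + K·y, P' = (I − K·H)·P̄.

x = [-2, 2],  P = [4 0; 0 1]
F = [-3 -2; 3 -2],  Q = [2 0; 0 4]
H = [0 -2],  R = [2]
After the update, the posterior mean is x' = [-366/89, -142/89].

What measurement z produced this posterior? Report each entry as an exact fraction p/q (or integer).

x̄ = F·x = [2, -10]
P̄ = F·P·Fᵀ + Q = [42 -32; -32 44]
S = H·P̄·Hᵀ + R = [178]
K = P̄·Hᵀ·S⁻¹ = [32/89; -44/89]
x' − x̄ = [-544/89, 748/89] = K·y
y = (KᵀK)⁻¹·Kᵀ·(x' − x̄) = [-17]
z = y + H·x̄ = [-17] + [20] = [3]

z = [3]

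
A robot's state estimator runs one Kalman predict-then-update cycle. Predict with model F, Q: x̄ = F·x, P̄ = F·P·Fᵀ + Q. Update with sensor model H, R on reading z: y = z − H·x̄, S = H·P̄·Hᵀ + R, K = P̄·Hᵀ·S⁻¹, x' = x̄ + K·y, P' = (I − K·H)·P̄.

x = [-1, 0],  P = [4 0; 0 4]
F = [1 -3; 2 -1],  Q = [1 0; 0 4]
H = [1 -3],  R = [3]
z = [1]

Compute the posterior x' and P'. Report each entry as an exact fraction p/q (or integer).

x' = [-16/35, -18/35]
P' = [5379/140 453/35; 453/35 164/35]

x̄ = F·x = [-1, -2]
P̄ = F·P·Fᵀ + Q = [41 20; 20 24]
y = z − H·x̄ = [-4]
S = H·P̄·Hᵀ + R = [140]
K = P̄·Hᵀ·S⁻¹ = [-19/140; -13/35]
x' = x̄ + K·y = [-16/35, -18/35]
P' = (I − K·H)·P̄ = [5379/140 453/35; 453/35 164/35]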